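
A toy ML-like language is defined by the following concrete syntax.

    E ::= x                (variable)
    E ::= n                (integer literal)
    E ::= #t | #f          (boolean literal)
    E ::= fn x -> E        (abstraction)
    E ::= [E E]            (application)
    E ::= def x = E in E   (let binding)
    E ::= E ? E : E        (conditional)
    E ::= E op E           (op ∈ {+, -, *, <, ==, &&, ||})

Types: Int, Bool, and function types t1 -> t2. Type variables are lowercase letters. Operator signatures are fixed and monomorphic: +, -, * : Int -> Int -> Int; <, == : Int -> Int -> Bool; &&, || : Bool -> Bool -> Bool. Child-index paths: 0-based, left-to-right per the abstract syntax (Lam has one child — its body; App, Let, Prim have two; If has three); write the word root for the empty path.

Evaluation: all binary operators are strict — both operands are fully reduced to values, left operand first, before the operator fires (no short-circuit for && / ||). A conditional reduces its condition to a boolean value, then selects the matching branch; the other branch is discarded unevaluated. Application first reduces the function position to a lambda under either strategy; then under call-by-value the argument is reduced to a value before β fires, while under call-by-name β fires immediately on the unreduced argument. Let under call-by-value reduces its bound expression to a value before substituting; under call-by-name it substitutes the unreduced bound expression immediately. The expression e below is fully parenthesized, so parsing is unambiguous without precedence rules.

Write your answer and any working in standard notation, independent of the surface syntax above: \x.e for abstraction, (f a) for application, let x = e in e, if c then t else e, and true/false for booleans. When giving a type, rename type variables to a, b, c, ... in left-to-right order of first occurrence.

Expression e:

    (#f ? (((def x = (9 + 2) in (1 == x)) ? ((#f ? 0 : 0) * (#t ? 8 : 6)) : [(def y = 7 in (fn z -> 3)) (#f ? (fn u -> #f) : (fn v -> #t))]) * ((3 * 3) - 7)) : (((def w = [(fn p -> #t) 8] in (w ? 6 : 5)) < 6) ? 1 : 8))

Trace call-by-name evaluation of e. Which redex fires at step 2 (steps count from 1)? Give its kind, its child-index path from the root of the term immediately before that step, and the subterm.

Answer: let at 0.0 : (let w = ((\p.true) 8) in (if w then 6 else 5))

Derivation:
step 0: (if false then ((if (let x = (9 + 2) in (1 == x)) then ((if false then 0 else 0) * (if true then 8 else 6)) else ((let y = 7 in (\z.3)) (if false then (\u.false) else (\v.true)))) * ((3 * 3) - 7)) else (if ((let w = ((\p.true) 8) in (if w then 6 else 5)) < 6) then 1 else 8))
step 1: [if@root] (if ((let w = ((\p.true) 8) in (if w then 6 else 5)) < 6) then 1 else 8)
step 2: [let@0.0] (if ((if ((\p.true) 8) then 6 else 5) < 6) then 1 else 8)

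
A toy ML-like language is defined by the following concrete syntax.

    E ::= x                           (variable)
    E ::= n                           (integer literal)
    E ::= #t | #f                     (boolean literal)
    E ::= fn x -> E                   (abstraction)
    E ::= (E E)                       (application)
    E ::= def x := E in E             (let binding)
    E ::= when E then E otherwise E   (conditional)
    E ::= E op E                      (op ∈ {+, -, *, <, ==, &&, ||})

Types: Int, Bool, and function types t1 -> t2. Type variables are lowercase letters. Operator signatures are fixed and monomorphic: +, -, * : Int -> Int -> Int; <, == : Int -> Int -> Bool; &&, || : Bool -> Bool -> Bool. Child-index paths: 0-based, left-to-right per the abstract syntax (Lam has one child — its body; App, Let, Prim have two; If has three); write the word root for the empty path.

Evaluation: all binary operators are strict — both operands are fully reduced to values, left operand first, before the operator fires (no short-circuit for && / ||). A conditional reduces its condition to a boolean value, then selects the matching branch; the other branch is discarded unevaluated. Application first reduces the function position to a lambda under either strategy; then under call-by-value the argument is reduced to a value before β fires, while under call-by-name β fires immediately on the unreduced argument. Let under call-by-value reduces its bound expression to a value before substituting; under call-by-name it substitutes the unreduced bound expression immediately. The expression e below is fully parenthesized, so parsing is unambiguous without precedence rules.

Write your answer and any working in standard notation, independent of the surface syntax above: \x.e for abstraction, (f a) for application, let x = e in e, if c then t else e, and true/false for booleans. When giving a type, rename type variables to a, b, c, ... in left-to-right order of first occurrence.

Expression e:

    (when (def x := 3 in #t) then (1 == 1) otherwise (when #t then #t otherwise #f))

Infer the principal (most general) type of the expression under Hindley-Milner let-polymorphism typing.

Derivation:
let x : Int
  unify Bool ~ Bool
  unify Int ~ Int
  unify Int ~ Int
  unify Bool ~ Bool
  unify Bool ~ Bool
  unify Bool ~ Bool

Answer: Bool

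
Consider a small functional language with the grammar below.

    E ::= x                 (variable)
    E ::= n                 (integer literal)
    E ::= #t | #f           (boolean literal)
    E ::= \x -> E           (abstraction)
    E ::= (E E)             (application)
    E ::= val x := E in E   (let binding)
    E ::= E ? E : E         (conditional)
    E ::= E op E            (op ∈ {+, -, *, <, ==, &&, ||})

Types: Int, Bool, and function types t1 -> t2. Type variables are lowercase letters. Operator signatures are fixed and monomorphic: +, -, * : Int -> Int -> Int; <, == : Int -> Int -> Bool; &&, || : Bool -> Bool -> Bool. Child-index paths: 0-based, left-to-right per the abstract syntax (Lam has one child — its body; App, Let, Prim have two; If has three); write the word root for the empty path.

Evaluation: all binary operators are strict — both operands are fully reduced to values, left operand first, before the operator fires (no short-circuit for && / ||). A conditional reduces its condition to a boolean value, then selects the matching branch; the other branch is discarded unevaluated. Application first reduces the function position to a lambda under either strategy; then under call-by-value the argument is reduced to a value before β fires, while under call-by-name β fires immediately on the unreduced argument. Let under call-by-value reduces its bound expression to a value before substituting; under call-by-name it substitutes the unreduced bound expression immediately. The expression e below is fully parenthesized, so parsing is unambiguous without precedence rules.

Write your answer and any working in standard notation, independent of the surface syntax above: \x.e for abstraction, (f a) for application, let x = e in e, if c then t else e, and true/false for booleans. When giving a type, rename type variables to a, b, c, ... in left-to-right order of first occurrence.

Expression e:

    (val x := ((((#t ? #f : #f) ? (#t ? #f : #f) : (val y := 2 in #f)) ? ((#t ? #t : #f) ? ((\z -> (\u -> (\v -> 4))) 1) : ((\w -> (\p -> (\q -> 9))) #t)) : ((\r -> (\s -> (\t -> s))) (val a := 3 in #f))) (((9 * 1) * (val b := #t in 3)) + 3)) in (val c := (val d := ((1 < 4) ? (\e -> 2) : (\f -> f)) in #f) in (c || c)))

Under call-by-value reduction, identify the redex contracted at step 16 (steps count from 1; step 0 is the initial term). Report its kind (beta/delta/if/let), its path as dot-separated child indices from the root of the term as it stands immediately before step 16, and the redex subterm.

Answer: let at root : (let c = false in (c || c))

Derivation:
step 0: (let x = ((if (if (if true then false else false) then (if true then false else false) else (let y = 2 in false)) then (if (if true then true else false) then ((\z.(\u.(\v.4))) 1) else ((\w.(\p.(\q.9))) true)) else ((\r.(\s.(\t.s))) (let a = 3 in false))) (((9 * 1) * (let b = true in 3)) + 3)) in (let c = (let d = (if (1 < 4) then (\e.2) else (\f.f)) in false) in (c || c)))
step 1: [if@0.0.0.0] (let x = ((if (if false then (if true then false else false) else (let y = 2 in false)) then (if (if true then true else false) then ((\z.(\u.(\v.4))) 1) else ((\w.(\p.(\q.9))) true)) else ((\r.(\s.(\t.s))) (let a = 3 in false))) (((9 * 1) * (let b = true in 3)) + 3)) in (let c = (let d = (if (1 < 4) then (\e.2) else (\f.f)) in false) in (c || c)))
step 2: [if@0.0.0] (let x = ((if (let y = 2 in false) then (if (if true then true else false) then ((\z.(\u.(\v.4))) 1) else ((\w.(\p.(\q.9))) true)) else ((\r.(\s.(\t.s))) (let a = 3 in false))) (((9 * 1) * (let b = true in 3)) + 3)) in (let c = (let d = (if (1 < 4) then (\e.2) else (\f.f)) in false) in (c || c)))
step 3: [let@0.0.0] (let x = ((if false then (if (if true then true else false) then ((\z.(\u.(\v.4))) 1) else ((\w.(\p.(\q.9))) true)) else ((\r.(\s.(\t.s))) (let a = 3 in false))) (((9 * 1) * (let b = true in 3)) + 3)) in (let c = (let d = (if (1 < 4) then (\e.2) else (\f.f)) in false) in (c || c)))
step 4: [if@0.0] (let x = (((\r.(\s.(\t.s))) (let a = 3 in false)) (((9 * 1) * (let b = true in 3)) + 3)) in (let c = (let d = (if (1 < 4) then (\e.2) else (\f.f)) in false) in (c || c)))
step 5: [let@0.0.1] (let x = (((\r.(\s.(\t.s))) false) (((9 * 1) * (let b = true in 3)) + 3)) in (let c = (let d = (if (1 < 4) then (\e.2) else (\f.f)) in false) in (c || c)))
step 6: [beta@0.0] (let x = ((\s.(\t.s)) (((9 * 1) * (let b = true in 3)) + 3)) in (let c = (let d = (if (1 < 4) then (\e.2) else (\f.f)) in false) in (c || c)))
step 7: [delta@0.1.0.0] (let x = ((\s.(\t.s)) ((9 * (let b = true in 3)) + 3)) in (let c = (let d = (if (1 < 4) then (\e.2) else (\f.f)) in false) in (c || c)))
step 8: [let@0.1.0.1] (let x = ((\s.(\t.s)) ((9 * 3) + 3)) in (let c = (let d = (if (1 < 4) then (\e.2) else (\f.f)) in false) in (c || c)))
step 9: [delta@0.1.0] (let x = ((\s.(\t.s)) (27 + 3)) in (let c = (let d = (if (1 < 4) then (\e.2) else (\f.f)) in false) in (c || c)))
step 10: [delta@0.1] (let x = ((\s.(\t.s)) 30) in (let c = (let d = (if (1 < 4) then (\e.2) else (\f.f)) in false) in (c || c)))
step 11: [beta@0] (let x = (\t.30) in (let c = (let d = (if (1 < 4) then (\e.2) else (\f.f)) in false) in (c || c)))
step 12: [let@root] (let c = (let d = (if (1 < 4) then (\e.2) else (\f.f)) in false) in (c || c))
step 13: [delta@0.0.0] (let c = (let d = (if true then (\e.2) else (\f.f)) in false) in (c || c))
step 14: [if@0.0] (let c = (let d = (\e.2) in false) in (c || c))
step 15: [let@0] (let c = false in (c || c))
step 16: [let@root] (false || false)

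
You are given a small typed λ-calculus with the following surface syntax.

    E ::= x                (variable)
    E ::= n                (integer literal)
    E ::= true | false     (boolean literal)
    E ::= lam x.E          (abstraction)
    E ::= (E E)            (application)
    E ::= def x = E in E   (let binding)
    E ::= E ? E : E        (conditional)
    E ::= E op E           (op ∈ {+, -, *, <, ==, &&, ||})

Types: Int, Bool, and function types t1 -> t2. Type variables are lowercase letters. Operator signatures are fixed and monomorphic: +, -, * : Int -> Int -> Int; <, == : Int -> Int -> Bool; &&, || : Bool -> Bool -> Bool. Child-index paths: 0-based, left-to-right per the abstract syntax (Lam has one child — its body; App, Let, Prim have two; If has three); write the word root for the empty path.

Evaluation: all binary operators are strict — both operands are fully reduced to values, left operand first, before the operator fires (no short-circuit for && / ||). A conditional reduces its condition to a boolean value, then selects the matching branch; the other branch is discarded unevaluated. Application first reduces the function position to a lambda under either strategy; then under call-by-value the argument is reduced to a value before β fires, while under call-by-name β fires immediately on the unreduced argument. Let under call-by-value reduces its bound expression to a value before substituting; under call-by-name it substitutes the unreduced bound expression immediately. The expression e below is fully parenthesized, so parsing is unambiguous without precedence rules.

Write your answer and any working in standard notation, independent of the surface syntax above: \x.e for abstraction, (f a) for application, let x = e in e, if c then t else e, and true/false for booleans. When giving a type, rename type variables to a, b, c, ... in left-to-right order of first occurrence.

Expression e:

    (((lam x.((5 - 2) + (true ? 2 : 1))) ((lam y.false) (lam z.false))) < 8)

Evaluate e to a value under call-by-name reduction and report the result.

Answer: true

Derivation:
step 0: (((\x.((5 - 2) + (if true then 2 else 1))) ((\y.false) (\z.false))) < 8)
step 1: [beta@0] (((5 - 2) + (if true then 2 else 1)) < 8)
step 2: [delta@0.0] ((3 + (if true then 2 else 1)) < 8)
step 3: [if@0.1] ((3 + 2) < 8)
step 4: [delta@0] (5 < 8)
step 5: [delta@root] true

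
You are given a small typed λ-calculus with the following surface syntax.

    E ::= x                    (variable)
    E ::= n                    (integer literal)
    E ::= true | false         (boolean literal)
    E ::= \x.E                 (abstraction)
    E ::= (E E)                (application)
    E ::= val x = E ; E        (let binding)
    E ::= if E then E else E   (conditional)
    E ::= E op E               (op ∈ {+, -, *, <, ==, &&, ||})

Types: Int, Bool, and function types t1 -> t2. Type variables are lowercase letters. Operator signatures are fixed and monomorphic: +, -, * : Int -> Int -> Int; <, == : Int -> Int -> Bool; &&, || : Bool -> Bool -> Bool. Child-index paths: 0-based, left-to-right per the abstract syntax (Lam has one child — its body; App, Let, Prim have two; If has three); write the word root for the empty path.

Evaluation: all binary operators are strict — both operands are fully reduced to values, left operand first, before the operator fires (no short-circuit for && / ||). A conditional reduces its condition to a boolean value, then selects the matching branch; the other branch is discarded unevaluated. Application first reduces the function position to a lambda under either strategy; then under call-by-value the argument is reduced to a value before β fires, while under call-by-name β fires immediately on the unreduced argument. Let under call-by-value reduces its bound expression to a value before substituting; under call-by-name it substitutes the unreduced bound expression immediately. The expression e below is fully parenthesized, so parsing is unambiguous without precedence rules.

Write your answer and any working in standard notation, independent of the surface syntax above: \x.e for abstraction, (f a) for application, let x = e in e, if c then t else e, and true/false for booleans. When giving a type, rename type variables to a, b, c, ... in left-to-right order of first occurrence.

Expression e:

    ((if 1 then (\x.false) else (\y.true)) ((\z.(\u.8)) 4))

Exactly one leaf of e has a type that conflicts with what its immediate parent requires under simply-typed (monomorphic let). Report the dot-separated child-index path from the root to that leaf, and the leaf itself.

Trace:
  unify Int ~ Bool
  FAIL: mismatch Int ~ Bool

Answer: 0.0 : 1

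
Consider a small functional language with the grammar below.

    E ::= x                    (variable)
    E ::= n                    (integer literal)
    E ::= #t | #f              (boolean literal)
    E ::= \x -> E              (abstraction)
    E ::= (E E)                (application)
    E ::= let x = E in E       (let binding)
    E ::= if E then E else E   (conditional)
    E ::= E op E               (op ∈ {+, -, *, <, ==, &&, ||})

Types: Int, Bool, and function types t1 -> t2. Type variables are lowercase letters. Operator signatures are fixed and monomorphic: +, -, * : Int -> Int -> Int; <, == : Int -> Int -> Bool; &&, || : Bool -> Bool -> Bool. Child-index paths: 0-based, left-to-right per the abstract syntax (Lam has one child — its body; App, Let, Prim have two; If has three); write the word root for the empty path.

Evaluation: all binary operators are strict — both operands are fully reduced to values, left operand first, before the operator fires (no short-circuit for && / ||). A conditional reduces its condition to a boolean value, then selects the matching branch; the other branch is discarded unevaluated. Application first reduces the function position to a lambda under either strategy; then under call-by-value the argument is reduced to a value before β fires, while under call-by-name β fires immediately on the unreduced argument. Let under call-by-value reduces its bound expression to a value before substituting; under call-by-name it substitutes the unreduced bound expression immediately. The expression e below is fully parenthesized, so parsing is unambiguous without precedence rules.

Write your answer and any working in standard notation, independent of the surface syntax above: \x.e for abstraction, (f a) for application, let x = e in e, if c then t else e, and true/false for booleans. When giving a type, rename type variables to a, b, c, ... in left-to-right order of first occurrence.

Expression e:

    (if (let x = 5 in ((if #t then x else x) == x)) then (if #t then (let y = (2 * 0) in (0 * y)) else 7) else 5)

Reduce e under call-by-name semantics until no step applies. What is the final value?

Answer: 0

Trace:
step 0: (if (let x = 5 in ((if true then x else x) == x)) then (if true then (let y = (2 * 0) in (0 * y)) else 7) else 5)
step 1: [let@0] (if ((if true then 5 else 5) == 5) then (if true then (let y = (2 * 0) in (0 * y)) else 7) else 5)
step 2: [if@0.0] (if (5 == 5) then (if true then (let y = (2 * 0) in (0 * y)) else 7) else 5)
step 3: [delta@0] (if true then (if true then (let y = (2 * 0) in (0 * y)) else 7) else 5)
step 4: [if@root] (if true then (let y = (2 * 0) in (0 * y)) else 7)
step 5: [if@root] (let y = (2 * 0) in (0 * y))
step 6: [let@root] (0 * (2 * 0))
step 7: [delta@1] (0 * 0)
step 8: [delta@root] 0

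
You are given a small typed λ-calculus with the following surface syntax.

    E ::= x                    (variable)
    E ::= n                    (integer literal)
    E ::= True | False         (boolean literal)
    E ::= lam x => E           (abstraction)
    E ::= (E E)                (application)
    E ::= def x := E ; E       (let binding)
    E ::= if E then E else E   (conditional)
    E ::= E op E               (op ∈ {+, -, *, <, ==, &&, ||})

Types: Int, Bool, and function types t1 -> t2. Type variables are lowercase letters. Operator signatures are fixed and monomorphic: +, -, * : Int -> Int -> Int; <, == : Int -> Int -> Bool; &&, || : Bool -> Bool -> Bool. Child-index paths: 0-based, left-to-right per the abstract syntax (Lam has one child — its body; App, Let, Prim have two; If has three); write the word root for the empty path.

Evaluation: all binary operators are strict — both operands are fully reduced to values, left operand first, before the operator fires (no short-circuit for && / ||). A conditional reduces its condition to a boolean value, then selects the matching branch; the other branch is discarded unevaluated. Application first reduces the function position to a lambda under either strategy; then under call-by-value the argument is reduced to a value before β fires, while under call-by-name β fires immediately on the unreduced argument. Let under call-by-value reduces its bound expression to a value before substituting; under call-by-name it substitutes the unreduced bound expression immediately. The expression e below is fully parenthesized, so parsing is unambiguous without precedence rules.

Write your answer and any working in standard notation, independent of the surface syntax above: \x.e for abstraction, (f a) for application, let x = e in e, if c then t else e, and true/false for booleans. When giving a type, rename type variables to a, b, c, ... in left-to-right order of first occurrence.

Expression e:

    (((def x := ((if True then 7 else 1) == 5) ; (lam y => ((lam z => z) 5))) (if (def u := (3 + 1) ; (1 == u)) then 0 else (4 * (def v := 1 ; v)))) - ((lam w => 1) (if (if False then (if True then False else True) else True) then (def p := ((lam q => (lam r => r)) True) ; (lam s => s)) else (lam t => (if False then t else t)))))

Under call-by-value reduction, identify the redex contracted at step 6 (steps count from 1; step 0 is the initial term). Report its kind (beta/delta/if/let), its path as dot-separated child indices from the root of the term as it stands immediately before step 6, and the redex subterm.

Answer: delta at 0.1.0 : (1 == 4)

Working:
step 0: (((let x = ((if true then 7 else 1) == 5) in (\y.((\z.z) 5))) (if (let u = (3 + 1) in (1 == u)) then 0 else (4 * (let v = 1 in v)))) - ((\w.1) (if (if false then (if true then false else true) else true) then (let p = ((\q.(\r.r)) true) in (\s.s)) else (\t.(if false then t else t)))))
step 1: [if@0.0.0.0] (((let x = (7 == 5) in (\y.((\z.z) 5))) (if (let u = (3 + 1) in (1 == u)) then 0 else (4 * (let v = 1 in v)))) - ((\w.1) (if (if false then (if true then false else true) else true) then (let p = ((\q.(\r.r)) true) in (\s.s)) else (\t.(if false then t else t)))))
step 2: [delta@0.0.0] (((let x = false in (\y.((\z.z) 5))) (if (let u = (3 + 1) in (1 == u)) then 0 else (4 * (let v = 1 in v)))) - ((\w.1) (if (if false then (if true then false else true) else true) then (let p = ((\q.(\r.r)) true) in (\s.s)) else (\t.(if false then t else t)))))
step 3: [let@0.0] (((\y.((\z.z) 5)) (if (let u = (3 + 1) in (1 == u)) then 0 else (4 * (let v = 1 in v)))) - ((\w.1) (if (if false then (if true then false else true) else true) then (let p = ((\q.(\r.r)) true) in (\s.s)) else (\t.(if false then t else t)))))
step 4: [delta@0.1.0.0] (((\y.((\z.z) 5)) (if (let u = 4 in (1 == u)) then 0 else (4 * (let v = 1 in v)))) - ((\w.1) (if (if false then (if true then false else true) else true) then (let p = ((\q.(\r.r)) true) in (\s.s)) else (\t.(if false then t else t)))))
step 5: [let@0.1.0] (((\y.((\z.z) 5)) (if (1 == 4) then 0 else (4 * (let v = 1 in v)))) - ((\w.1) (if (if false then (if true then false else true) else true) then (let p = ((\q.(\r.r)) true) in (\s.s)) else (\t.(if false then t else t)))))
step 6: [delta@0.1.0] (((\y.((\z.z) 5)) (if false then 0 else (4 * (let v = 1 in v)))) - ((\w.1) (if (if false then (if true then false else true) else true) then (let p = ((\q.(\r.r)) true) in (\s.s)) else (\t.(if false then t else t)))))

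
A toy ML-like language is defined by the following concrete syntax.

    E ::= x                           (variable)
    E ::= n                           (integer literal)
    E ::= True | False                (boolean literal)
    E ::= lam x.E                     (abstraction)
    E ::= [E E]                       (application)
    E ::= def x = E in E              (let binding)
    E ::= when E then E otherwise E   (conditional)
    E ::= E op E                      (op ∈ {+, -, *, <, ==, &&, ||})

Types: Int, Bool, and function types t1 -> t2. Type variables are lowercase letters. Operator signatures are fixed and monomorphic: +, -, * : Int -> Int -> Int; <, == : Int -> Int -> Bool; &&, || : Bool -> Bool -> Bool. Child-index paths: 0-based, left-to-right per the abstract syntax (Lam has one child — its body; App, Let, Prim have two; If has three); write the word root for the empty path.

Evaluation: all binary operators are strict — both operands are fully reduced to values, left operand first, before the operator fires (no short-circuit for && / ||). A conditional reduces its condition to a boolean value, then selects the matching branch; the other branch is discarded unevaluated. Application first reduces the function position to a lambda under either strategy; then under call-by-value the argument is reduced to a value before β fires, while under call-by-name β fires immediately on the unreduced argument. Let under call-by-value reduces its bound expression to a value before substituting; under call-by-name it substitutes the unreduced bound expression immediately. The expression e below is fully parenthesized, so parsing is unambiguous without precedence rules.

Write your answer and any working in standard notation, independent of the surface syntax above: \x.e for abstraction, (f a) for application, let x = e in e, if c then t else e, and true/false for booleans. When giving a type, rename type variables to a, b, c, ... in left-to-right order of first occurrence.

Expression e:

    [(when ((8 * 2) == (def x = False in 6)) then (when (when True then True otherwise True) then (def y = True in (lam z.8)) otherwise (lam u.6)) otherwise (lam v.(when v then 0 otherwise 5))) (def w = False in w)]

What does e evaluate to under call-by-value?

Working:
step 0: ((if ((8 * 2) == (let x = false in 6)) then (if (if true then true else true) then (let y = true in (\z.8)) else (\u.6)) else (\v.(if v then 0 else 5))) (let w = false in w))
step 1: [delta@0.0.0] ((if (16 == (let x = false in 6)) then (if (if true then true else true) then (let y = true in (\z.8)) else (\u.6)) else (\v.(if v then 0 else 5))) (let w = false in w))
step 2: [let@0.0.1] ((if (16 == 6) then (if (if true then true else true) then (let y = true in (\z.8)) else (\u.6)) else (\v.(if v then 0 else 5))) (let w = false in w))
step 3: [delta@0.0] ((if false then (if (if true then true else true) then (let y = true in (\z.8)) else (\u.6)) else (\v.(if v then 0 else 5))) (let w = false in w))
step 4: [if@0] ((\v.(if v then 0 else 5)) (let w = false in w))
step 5: [let@1] ((\v.(if v then 0 else 5)) false)
step 6: [beta@root] (if false then 0 else 5)
step 7: [if@root] 5

Answer: 5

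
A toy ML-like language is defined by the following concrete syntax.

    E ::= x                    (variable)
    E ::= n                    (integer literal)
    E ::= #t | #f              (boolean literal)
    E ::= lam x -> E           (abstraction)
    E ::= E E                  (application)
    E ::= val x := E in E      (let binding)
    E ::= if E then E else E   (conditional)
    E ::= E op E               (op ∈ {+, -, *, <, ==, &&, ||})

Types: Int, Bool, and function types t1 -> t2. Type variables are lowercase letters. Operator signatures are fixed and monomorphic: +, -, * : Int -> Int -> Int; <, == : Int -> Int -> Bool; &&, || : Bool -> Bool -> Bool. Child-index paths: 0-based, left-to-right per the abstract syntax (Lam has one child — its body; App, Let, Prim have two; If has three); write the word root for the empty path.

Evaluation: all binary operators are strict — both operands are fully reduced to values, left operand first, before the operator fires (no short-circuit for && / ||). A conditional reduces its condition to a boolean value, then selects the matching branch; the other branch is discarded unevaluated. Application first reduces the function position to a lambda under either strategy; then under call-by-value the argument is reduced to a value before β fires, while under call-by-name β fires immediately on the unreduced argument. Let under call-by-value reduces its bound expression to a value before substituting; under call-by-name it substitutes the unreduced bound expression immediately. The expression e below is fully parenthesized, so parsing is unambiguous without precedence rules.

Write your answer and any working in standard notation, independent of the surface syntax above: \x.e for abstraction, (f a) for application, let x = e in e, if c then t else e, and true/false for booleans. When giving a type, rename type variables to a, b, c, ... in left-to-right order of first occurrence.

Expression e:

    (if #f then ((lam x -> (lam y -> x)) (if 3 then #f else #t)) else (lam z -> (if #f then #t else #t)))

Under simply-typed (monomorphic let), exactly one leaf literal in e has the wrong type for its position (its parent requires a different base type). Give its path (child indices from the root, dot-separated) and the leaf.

Derivation:
  unify Bool ~ Bool
x : a
\y._ : b -> a
\x._ : a -> b -> a
  unify Int ~ Bool
  FAIL: mismatch Int ~ Bool

Answer: 1.1.0 : 3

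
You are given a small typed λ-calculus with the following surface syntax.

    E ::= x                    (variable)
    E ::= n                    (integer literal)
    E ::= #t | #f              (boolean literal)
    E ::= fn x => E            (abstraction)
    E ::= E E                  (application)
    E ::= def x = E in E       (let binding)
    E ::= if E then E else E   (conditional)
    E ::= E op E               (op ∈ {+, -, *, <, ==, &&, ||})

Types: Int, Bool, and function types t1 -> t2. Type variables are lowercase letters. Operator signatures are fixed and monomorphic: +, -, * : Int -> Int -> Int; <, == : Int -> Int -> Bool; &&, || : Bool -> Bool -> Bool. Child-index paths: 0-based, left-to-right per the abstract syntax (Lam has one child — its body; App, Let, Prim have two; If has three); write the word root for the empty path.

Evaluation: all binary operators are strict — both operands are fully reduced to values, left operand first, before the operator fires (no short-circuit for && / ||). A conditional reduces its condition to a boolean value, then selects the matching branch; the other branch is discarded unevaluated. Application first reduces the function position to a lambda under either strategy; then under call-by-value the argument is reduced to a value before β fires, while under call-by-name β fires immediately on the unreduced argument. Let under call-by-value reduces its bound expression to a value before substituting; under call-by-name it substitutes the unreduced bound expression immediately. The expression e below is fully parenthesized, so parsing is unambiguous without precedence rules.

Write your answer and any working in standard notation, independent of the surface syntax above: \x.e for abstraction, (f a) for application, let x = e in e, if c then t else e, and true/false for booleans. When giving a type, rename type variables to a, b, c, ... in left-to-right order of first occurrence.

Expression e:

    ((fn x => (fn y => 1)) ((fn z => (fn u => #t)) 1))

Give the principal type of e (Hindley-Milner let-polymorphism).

Working:
\y._ : b -> Int
\x._ : a -> b -> Int
\u._ : d -> Bool
\z._ : c -> d -> Bool
  unify c -> d -> Bool ~ Int -> e
  unify c ~ Int
  unify d -> Bool ~ e
_ _ : d -> Bool
  unify a -> b -> Int ~ (d -> Bool) -> f
  unify a ~ d -> Bool
  unify b -> Int ~ f
_ _ : b -> Int

Answer: a -> Int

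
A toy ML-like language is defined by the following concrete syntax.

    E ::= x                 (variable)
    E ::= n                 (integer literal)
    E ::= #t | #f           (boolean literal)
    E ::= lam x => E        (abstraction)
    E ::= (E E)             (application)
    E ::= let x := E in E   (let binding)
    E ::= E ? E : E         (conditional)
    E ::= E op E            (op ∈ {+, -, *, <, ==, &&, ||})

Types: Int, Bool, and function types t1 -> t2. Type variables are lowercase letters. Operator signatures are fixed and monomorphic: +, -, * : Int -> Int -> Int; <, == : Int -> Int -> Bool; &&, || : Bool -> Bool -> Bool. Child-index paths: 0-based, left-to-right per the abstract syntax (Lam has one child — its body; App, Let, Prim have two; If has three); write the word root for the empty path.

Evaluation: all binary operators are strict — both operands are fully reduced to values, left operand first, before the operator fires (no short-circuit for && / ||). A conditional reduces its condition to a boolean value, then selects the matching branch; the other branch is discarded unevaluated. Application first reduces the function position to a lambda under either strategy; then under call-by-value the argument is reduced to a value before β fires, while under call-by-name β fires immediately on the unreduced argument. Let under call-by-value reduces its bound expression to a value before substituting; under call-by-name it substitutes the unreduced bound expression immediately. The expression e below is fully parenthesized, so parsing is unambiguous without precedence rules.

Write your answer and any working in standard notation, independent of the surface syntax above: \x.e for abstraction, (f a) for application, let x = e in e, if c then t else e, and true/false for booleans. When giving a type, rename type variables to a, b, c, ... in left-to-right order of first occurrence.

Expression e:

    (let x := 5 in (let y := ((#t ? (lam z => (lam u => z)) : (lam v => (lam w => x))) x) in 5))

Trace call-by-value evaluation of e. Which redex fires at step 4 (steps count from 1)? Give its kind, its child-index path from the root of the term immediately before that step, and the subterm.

Answer: let at root : (let y = (\u.5) in 5)

Derivation:
step 0: (let x = 5 in (let y = ((if true then (\z.(\u.z)) else (\v.(\w.x))) x) in 5))
step 1: [let@root] (let y = ((if true then (\z.(\u.z)) else (\v.(\w.5))) 5) in 5)
step 2: [if@0.0] (let y = ((\z.(\u.z)) 5) in 5)
step 3: [beta@0] (let y = (\u.5) in 5)
step 4: [let@root] 5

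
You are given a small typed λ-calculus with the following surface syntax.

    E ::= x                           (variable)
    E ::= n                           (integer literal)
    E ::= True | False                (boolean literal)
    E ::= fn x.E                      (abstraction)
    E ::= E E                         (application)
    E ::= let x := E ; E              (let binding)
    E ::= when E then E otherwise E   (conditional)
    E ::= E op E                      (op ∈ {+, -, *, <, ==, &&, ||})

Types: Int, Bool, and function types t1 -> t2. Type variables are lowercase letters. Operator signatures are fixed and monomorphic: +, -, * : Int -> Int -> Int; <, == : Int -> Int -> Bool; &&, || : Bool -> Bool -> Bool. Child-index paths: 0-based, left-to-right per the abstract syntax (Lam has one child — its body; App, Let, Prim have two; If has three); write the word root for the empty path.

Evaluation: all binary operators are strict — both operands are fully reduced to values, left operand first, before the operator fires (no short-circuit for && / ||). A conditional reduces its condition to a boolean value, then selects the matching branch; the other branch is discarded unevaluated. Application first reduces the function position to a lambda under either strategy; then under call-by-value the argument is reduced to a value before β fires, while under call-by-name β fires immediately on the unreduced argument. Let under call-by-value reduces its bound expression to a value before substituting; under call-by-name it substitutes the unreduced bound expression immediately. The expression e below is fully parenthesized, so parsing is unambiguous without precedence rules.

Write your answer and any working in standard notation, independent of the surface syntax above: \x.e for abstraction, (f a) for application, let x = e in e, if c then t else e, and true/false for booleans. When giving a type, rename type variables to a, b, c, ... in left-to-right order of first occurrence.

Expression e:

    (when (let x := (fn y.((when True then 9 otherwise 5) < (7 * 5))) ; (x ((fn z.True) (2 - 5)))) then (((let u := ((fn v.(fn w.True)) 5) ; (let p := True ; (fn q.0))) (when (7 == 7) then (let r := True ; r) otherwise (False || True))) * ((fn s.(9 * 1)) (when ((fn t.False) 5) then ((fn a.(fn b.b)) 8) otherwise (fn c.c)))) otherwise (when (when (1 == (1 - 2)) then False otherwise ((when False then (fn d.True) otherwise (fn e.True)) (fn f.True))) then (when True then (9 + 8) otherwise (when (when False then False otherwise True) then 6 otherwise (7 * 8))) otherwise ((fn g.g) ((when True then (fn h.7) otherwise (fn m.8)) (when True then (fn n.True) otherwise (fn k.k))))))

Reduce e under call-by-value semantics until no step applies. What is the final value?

Answer: 0

Working:
step 0: (if (let x = (\y.((if true then 9 else 5) < (7 * 5))) in (x ((\z.true) (2 - 5)))) then (((let u = ((\v.(\w.true)) 5) in (let p = true in (\q.0))) (if (7 == 7) then (let r = true in r) else (false || true))) * ((\s.(9 * 1)) (if ((\t.false) 5) then ((\a.(\b.b)) 8) else (\c.c)))) else (if (if (1 == (1 - 2)) then false else ((if false then (\d.true) else (\e.true)) (\f.true))) then (if true then (9 + 8) else (if (if false then false else true) then 6 else (7 * 8))) else ((\g.g) ((if true then (\h.7) else (\m.8)) (if true then (\n.true) else (\k.k))))))
step 1: [let@0] (if ((\y.((if true then 9 else 5) < (7 * 5))) ((\z.true) (2 - 5))) then (((let u = ((\v.(\w.true)) 5) in (let p = true in (\q.0))) (if (7 == 7) then (let r = true in r) else (false || true))) * ((\s.(9 * 1)) (if ((\t.false) 5) then ((\a.(\b.b)) 8) else (\c.c)))) else (if (if (1 == (1 - 2)) then false else ((if false then (\d.true) else (\e.true)) (\f.true))) then (if true then (9 + 8) else (if (if false then false else true) then 6 else (7 * 8))) else ((\g.g) ((if true then (\h.7) else (\m.8)) (if true then (\n.true) else (\k.k))))))
step 2: [delta@0.1.1] (if ((\y.((if true then 9 else 5) < (7 * 5))) ((\z.true) -3)) then (((let u = ((\v.(\w.true)) 5) in (let p = true in (\q.0))) (if (7 == 7) then (let r = true in r) else (false || true))) * ((\s.(9 * 1)) (if ((\t.false) 5) then ((\a.(\b.b)) 8) else (\c.c)))) else (if (if (1 == (1 - 2)) then false else ((if false then (\d.true) else (\e.true)) (\f.true))) then (if true then (9 + 8) else (if (if false then false else true) then 6 else (7 * 8))) else ((\g.g) ((if true then (\h.7) else (\m.8)) (if true then (\n.true) else (\k.k))))))
step 3: [beta@0.1] (if ((\y.((if true then 9 else 5) < (7 * 5))) true) then (((let u = ((\v.(\w.true)) 5) in (let p = true in (\q.0))) (if (7 == 7) then (let r = true in r) else (false || true))) * ((\s.(9 * 1)) (if ((\t.false) 5) then ((\a.(\b.b)) 8) else (\c.c)))) else (if (if (1 == (1 - 2)) then false else ((if false then (\d.true) else (\e.true)) (\f.true))) then (if true then (9 + 8) else (if (if false then false else true) then 6 else (7 * 8))) else ((\g.g) ((if true then (\h.7) else (\m.8)) (if true then (\n.true) else (\k.k))))))
step 4: [beta@0] (if ((if true then 9 else 5) < (7 * 5)) then (((let u = ((\v.(\w.true)) 5) in (let p = true in (\q.0))) (if (7 == 7) then (let r = true in r) else (false || true))) * ((\s.(9 * 1)) (if ((\t.false) 5) then ((\a.(\b.b)) 8) else (\c.c)))) else (if (if (1 == (1 - 2)) then false else ((if false then (\d.true) else (\e.true)) (\f.true))) then (if true then (9 + 8) else (if (if false then false else true) then 6 else (7 * 8))) else ((\g.g) ((if true then (\h.7) else (\m.8)) (if true then (\n.true) else (\k.k))))))
step 5: [if@0.0] (if (9 < (7 * 5)) then (((let u = ((\v.(\w.true)) 5) in (let p = true in (\q.0))) (if (7 == 7) then (let r = true in r) else (false || true))) * ((\s.(9 * 1)) (if ((\t.false) 5) then ((\a.(\b.b)) 8) else (\c.c)))) else (if (if (1 == (1 - 2)) then false else ((if false then (\d.true) else (\e.true)) (\f.true))) then (if true then (9 + 8) else (if (if false then false else true) then 6 else (7 * 8))) else ((\g.g) ((if true then (\h.7) else (\m.8)) (if true then (\n.true) else (\k.k))))))
step 6: [delta@0.1] (if (9 < 35) then (((let u = ((\v.(\w.true)) 5) in (let p = true in (\q.0))) (if (7 == 7) then (let r = true in r) else (false || true))) * ((\s.(9 * 1)) (if ((\t.false) 5) then ((\a.(\b.b)) 8) else (\c.c)))) else (if (if (1 == (1 - 2)) then false else ((if false then (\d.true) else (\e.true)) (\f.true))) then (if true then (9 + 8) else (if (if false then false else true) then 6 else (7 * 8))) else ((\g.g) ((if true then (\h.7) else (\m.8)) (if true then (\n.true) else (\k.k))))))
step 7: [delta@0] (if true then (((let u = ((\v.(\w.true)) 5) in (let p = true in (\q.0))) (if (7 == 7) then (let r = true in r) else (false || true))) * ((\s.(9 * 1)) (if ((\t.false) 5) then ((\a.(\b.b)) 8) else (\c.c)))) else (if (if (1 == (1 - 2)) then false else ((if false then (\d.true) else (\e.true)) (\f.true))) then (if true then (9 + 8) else (if (if false then false else true) then 6 else (7 * 8))) else ((\g.g) ((if true then (\h.7) else (\m.8)) (if true then (\n.true) else (\k.k))))))
step 8: [if@root] (((let u = ((\v.(\w.true)) 5) in (let p = true in (\q.0))) (if (7 == 7) then (let r = true in r) else (false || true))) * ((\s.(9 * 1)) (if ((\t.false) 5) then ((\a.(\b.b)) 8) else (\c.c))))
step 9: [beta@0.0.0] (((let u = (\w.true) in (let p = true in (\q.0))) (if (7 == 7) then (let r = true in r) else (false || true))) * ((\s.(9 * 1)) (if ((\t.false) 5) then ((\a.(\b.b)) 8) else (\c.c))))
step 10: [let@0.0] (((let p = true in (\q.0)) (if (7 == 7) then (let r = true in r) else (false || true))) * ((\s.(9 * 1)) (if ((\t.false) 5) then ((\a.(\b.b)) 8) else (\c.c))))
step 11: [let@0.0] (((\q.0) (if (7 == 7) then (let r = true in r) else (false || true))) * ((\s.(9 * 1)) (if ((\t.false) 5) then ((\a.(\b.b)) 8) else (\c.c))))
step 12: [delta@0.1.0] (((\q.0) (if true then (let r = true in r) else (false || true))) * ((\s.(9 * 1)) (if ((\t.false) 5) then ((\a.(\b.b)) 8) else (\c.c))))
step 13: [if@0.1] (((\q.0) (let r = true in r)) * ((\s.(9 * 1)) (if ((\t.false) 5) then ((\a.(\b.b)) 8) else (\c.c))))
step 14: [let@0.1] (((\q.0) true) * ((\s.(9 * 1)) (if ((\t.false) 5) then ((\a.(\b.b)) 8) else (\c.c))))
step 15: [beta@0] (0 * ((\s.(9 * 1)) (if ((\t.false) 5) then ((\a.(\b.b)) 8) else (\c.c))))
step 16: [beta@1.1.0] (0 * ((\s.(9 * 1)) (if false then ((\a.(\b.b)) 8) else (\c.c))))
step 17: [if@1.1] (0 * ((\s.(9 * 1)) (\c.c)))
step 18: [beta@1] (0 * (9 * 1))
step 19: [delta@1] (0 * 9)
step 20: [delta@root] 0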